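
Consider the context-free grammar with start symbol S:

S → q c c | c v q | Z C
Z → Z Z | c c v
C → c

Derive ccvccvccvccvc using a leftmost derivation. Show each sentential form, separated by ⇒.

S ⇒ ZC ⇒ ZZC ⇒ ZZZC ⇒ ZZZZC ⇒ ccvZZZC ⇒ ccvccvZZC ⇒ ccvccvccvZC ⇒ ccvccvccvccvC ⇒ ccvccvccvccvc

S ⇒ ZC   [S → Z C]
ZC ⇒ ZZC   [Z → Z Z]
ZZC ⇒ ZZZC   [Z → Z Z]
ZZZC ⇒ ZZZZC   [Z → Z Z]
ZZZZC ⇒ ccvZZZC   [Z → c c v]
ccvZZZC ⇒ ccvccvZZC   [Z → c c v]
ccvccvZZC ⇒ ccvccvccvZC   [Z → c c v]
ccvccvccvZC ⇒ ccvccvccvccvC   [Z → c c v]
ccvccvccvccvC ⇒ ccvccvccvccvc   [C → c]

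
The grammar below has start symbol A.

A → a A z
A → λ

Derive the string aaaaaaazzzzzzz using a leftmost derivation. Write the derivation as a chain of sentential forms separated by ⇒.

A ⇒ aAz ⇒ aaAzz ⇒ aaaAzzz ⇒ aaaaAzzzz ⇒ aaaaaAzzzzz ⇒ aaaaaaAzzzzzz ⇒ aaaaaaaAzzzzzzz ⇒ aaaaaaazzzzzzz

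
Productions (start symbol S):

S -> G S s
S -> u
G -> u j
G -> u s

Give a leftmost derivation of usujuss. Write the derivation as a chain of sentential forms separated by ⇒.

S⇒GSs⇒usSs⇒usGSss⇒usujSss⇒usujuss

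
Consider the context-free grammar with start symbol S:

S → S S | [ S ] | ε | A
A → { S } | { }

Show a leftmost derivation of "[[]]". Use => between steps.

S => SS => SSS => SSSS => [S]SSS => [[S]]SSS => [[]]SSS => [[]]SS => [[]]S => [[]]

S => SS   [S → S S]
SS => SSS   [S → S S]
SSS => SSSS   [S → S S]
SSSS => [S]SSS   [S → [ S ]]
[S]SSS => [[S]]SSS   [S → [ S ]]
[[S]]SSS => [[]]SSS   [S → ε]
[[]]SSS => [[]]SS   [S → ε]
[[]]SS => [[]]S   [S → ε]
[[]]S => [[]]   [S → ε]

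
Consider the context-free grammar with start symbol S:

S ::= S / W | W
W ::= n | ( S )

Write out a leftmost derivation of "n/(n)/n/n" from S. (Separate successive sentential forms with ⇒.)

S⇒S/W⇒S/W/W⇒S/W/W/W⇒W/W/W/W⇒n/W/W/W⇒n/(S)/W/W⇒n/(W)/W/W⇒n/(n)/W/W⇒n/(n)/n/W⇒n/(n)/n/n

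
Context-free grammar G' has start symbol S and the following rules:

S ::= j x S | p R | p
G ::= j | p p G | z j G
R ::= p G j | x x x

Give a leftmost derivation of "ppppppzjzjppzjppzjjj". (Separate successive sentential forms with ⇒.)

S ⇒ pR ⇒ ppGj ⇒ ppppGj ⇒ ppppppGj ⇒ ppppppzjGj ⇒ ppppppzjzjGj ⇒ ppppppzjzjppGj ⇒ ppppppzjzjppzjGj ⇒ ppppppzjzjppzjppGj ⇒ ppppppzjzjppzjppzjGj ⇒ ppppppzjzjppzjppzjjj

S ⇒ pR   [S ::= p R]
pR ⇒ ppGj   [R ::= p G j]
ppGj ⇒ ppppGj   [G ::= p p G]
ppppGj ⇒ ppppppGj   [G ::= p p G]
ppppppGj ⇒ ppppppzjGj   [G ::= z j G]
ppppppzjGj ⇒ ppppppzjzjGj   [G ::= z j G]
ppppppzjzjGj ⇒ ppppppzjzjppGj   [G ::= p p G]
ppppppzjzjppGj ⇒ ppppppzjzjppzjGj   [G ::= z j G]
ppppppzjzjppzjGj ⇒ ppppppzjzjppzjppGj   [G ::= p p G]
ppppppzjzjppzjppGj ⇒ ppppppzjzjppzjppzjGj   [G ::= z j G]
ppppppzjzjppzjppzjGj ⇒ ppppppzjzjppzjppzjjj   [G ::= j]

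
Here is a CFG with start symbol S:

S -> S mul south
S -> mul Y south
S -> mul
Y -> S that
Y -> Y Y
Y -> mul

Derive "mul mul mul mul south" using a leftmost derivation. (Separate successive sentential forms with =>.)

S => mul Y south => mul Y Y south => mul Y Y Y south => mul mul Y Y south => mul mul mul Y south => mul mul mul mul south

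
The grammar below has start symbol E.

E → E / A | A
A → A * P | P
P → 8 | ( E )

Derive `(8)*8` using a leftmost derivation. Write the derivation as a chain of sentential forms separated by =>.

E => A   [E → A]
A => A*P   [A → A * P]
A*P => P*P   [A → P]
P*P => (E)*P   [P → ( E )]
(E)*P => (A)*P   [E → A]
(A)*P => (P)*P   [A → P]
(P)*P => (8)*P   [P → 8]
(8)*P => (8)*8   [P → 8]

E=>A=>A*P=>P*P=>(E)*P=>(A)*P=>(P)*P=>(8)*P=>(8)*8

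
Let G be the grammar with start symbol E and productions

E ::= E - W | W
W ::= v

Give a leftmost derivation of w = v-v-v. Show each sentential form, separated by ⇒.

E ⇒ E-W ⇒ E-W-W ⇒ W-W-W ⇒ v-W-W ⇒ v-v-W ⇒ v-v-v

E ⇒ E-W   [E ::= E - W]
E-W ⇒ E-W-W   [E ::= E - W]
E-W-W ⇒ W-W-W   [E ::= W]
W-W-W ⇒ v-W-W   [W ::= v]
v-W-W ⇒ v-v-W   [W ::= v]
v-v-W ⇒ v-v-v   [W ::= v]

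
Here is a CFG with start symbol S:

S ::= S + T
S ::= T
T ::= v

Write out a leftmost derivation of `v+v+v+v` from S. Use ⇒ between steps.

S ⇒ S+T   [S ::= S + T]
S+T ⇒ S+T+T   [S ::= S + T]
S+T+T ⇒ S+T+T+T   [S ::= S + T]
S+T+T+T ⇒ T+T+T+T   [S ::= T]
T+T+T+T ⇒ v+T+T+T   [T ::= v]
v+T+T+T ⇒ v+v+T+T   [T ::= v]
v+v+T+T ⇒ v+v+v+T   [T ::= v]
v+v+v+T ⇒ v+v+v+v   [T ::= v]

S⇒S+T⇒S+T+T⇒S+T+T+T⇒T+T+T+T⇒v+T+T+T⇒v+v+T+T⇒v+v+v+T⇒v+v+v+v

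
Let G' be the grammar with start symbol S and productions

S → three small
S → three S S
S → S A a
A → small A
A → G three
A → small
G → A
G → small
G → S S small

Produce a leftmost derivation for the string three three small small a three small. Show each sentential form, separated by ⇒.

S ⇒ three S S ⇒ three S A a S ⇒ three three small A a S ⇒ three three small small a S ⇒ three three small small a three small

S ⇒ three S S   [S → three S S]
three S S ⇒ three S A a S   [S → S A a]
three S A a S ⇒ three three small A a S   [S → three small]
three three small A a S ⇒ three three small small a S   [A → small]
three three small small a S ⇒ three three small small a three small   [S → three small]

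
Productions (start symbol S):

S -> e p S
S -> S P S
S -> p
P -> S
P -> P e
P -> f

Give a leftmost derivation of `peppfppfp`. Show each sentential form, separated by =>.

S => SPS   [S -> S P S]
SPS => SPSPS   [S -> S P S]
SPSPS => pPSPS   [S -> p]
pPSPS => pSSPS   [P -> S]
pSSPS => pepSSPS   [S -> e p S]
pepSSPS => pepSPSSPS   [S -> S P S]
pepSPSSPS => peppPSSPS   [S -> p]
peppPSSPS => peppfSSPS   [P -> f]
peppfSSPS => peppfpSPS   [S -> p]
peppfpSPS => peppfppPS   [S -> p]
peppfppPS => peppfppfS   [P -> f]
peppfppfS => peppfppfp   [S -> p]

S=>SPS=>SPSPS=>pPSPS=>pSSPS=>pepSSPS=>pepSPSSPS=>peppPSSPS=>peppfSSPS=>peppfpSPS=>peppfppPS=>peppfppfS=>peppfppfp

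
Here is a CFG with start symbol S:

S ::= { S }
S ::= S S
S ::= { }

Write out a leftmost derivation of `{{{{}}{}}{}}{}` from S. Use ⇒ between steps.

S⇒SS⇒{S}S⇒{SS}S⇒{{S}S}S⇒{{SS}S}S⇒{{{S}S}S}S⇒{{{{}}S}S}S⇒{{{{}}{}}S}S⇒{{{{}}{}}{}}S⇒{{{{}}{}}{}}{}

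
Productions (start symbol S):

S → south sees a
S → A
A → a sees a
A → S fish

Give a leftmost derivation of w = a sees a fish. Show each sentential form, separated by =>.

S => A => S fish => A fish => a sees a fish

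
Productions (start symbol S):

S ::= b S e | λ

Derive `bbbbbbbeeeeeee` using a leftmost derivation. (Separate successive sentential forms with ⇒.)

S ⇒ bSe   [S ::= b S e]
bSe ⇒ bbSee   [S ::= b S e]
bbSee ⇒ bbbSeee   [S ::= b S e]
bbbSeee ⇒ bbbbSeeee   [S ::= b S e]
bbbbSeeee ⇒ bbbbbSeeeee   [S ::= b S e]
bbbbbSeeeee ⇒ bbbbbbSeeeeee   [S ::= b S e]
bbbbbbSeeeeee ⇒ bbbbbbbSeeeeeee   [S ::= b S e]
bbbbbbbSeeeeeee ⇒ bbbbbbbeeeeeee   [S ::= λ]

S ⇒ bSe ⇒ bbSee ⇒ bbbSeee ⇒ bbbbSeeee ⇒ bbbbbSeeeee ⇒ bbbbbbSeeeeee ⇒ bbbbbbbSeeeeeee ⇒ bbbbbbbeeeeeee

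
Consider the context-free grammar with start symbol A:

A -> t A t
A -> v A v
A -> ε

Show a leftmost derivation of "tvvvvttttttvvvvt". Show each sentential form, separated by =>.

A => tAt   [A -> t A t]
tAt => tvAvt   [A -> v A v]
tvAvt => tvvAvvt   [A -> v A v]
tvvAvvt => tvvvAvvvt   [A -> v A v]
tvvvAvvvt => tvvvvAvvvvt   [A -> v A v]
tvvvvAvvvvt => tvvvvtAtvvvvt   [A -> t A t]
tvvvvtAtvvvvt => tvvvvttAttvvvvt   [A -> t A t]
tvvvvttAttvvvvt => tvvvvtttAtttvvvvt   [A -> t A t]
tvvvvtttAtttvvvvt => tvvvvttttttvvvvt   [A -> ε]

A=>tAt=>tvAvt=>tvvAvvt=>tvvvAvvvt=>tvvvvAvvvvt=>tvvvvtAtvvvvt=>tvvvvttAttvvvvt=>tvvvvtttAtttvvvvt=>tvvvvttttttvvvvt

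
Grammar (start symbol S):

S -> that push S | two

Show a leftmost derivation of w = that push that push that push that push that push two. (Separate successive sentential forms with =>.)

S => that push S   [S -> that push S]
that push S => that push that push S   [S -> that push S]
that push that push S => that push that push that push S   [S -> that push S]
that push that push that push S => that push that push that push that push S   [S -> that push S]
that push that push that push that push S => that push that push that push that push that push S   [S -> that push S]
that push that push that push that push that push S => that push that push that push that push that push two   [S -> two]

S => that push S => that push that push S => that push that push that push S => that push that push that push that push S => that push that push that push that push that push S => that push that push that push that push that push two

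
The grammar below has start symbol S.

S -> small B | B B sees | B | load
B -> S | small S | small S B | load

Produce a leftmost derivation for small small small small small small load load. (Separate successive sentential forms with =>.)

S => small B   [S -> small B]
small B => small small S B   [B -> small S B]
small small S B => small small B B   [S -> B]
small small B B => small small small S B   [B -> small S]
small small small S B => small small small small B B   [S -> small B]
small small small small B B => small small small small small S B   [B -> small S]
small small small small small S B => small small small small small B B   [S -> B]
small small small small small B B => small small small small small small S B   [B -> small S]
small small small small small small S B => small small small small small small load B   [S -> load]
small small small small small small load B => small small small small small small load load   [B -> load]

S => small B => small small S B => small small B B => small small small S B => small small small small B B => small small small small small S B => small small small small small B B => small small small small small small S B => small small small small small small load B => small small small small small small load load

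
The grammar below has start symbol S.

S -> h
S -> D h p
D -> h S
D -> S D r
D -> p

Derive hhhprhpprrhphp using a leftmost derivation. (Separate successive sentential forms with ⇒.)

S ⇒ Dhp ⇒ hShp ⇒ hDhphp ⇒ hSDrhphp ⇒ hhDrhphp ⇒ hhSDrrhphp ⇒ hhDhpDrrhphp ⇒ hhSDrhpDrrhphp ⇒ hhhDrhpDrrhphp ⇒ hhhprhpDrrhphp ⇒ hhhprhpprrhphp

S ⇒ Dhp   [S -> D h p]
Dhp ⇒ hShp   [D -> h S]
hShp ⇒ hDhphp   [S -> D h p]
hDhphp ⇒ hSDrhphp   [D -> S D r]
hSDrhphp ⇒ hhDrhphp   [S -> h]
hhDrhphp ⇒ hhSDrrhphp   [D -> S D r]
hhSDrrhphp ⇒ hhDhpDrrhphp   [S -> D h p]
hhDhpDrrhphp ⇒ hhSDrhpDrrhphp   [D -> S D r]
hhSDrhpDrrhphp ⇒ hhhDrhpDrrhphp   [S -> h]
hhhDrhpDrrhphp ⇒ hhhprhpDrrhphp   [D -> p]
hhhprhpDrrhphp ⇒ hhhprhpprrhphp   [D -> p]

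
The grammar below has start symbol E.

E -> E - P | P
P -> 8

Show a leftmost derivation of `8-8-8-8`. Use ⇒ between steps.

E ⇒ E-P ⇒ E-P-P ⇒ E-P-P-P ⇒ P-P-P-P ⇒ 8-P-P-P ⇒ 8-8-P-P ⇒ 8-8-8-P ⇒ 8-8-8-8

E ⇒ E-P   [E -> E - P]
E-P ⇒ E-P-P   [E -> E - P]
E-P-P ⇒ E-P-P-P   [E -> E - P]
E-P-P-P ⇒ P-P-P-P   [E -> P]
P-P-P-P ⇒ 8-P-P-P   [P -> 8]
8-P-P-P ⇒ 8-8-P-P   [P -> 8]
8-8-P-P ⇒ 8-8-8-P   [P -> 8]
8-8-8-P ⇒ 8-8-8-8   [P -> 8]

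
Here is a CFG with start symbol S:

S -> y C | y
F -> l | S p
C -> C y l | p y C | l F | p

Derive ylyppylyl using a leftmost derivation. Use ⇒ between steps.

S ⇒ yC   [S -> y C]
yC ⇒ yCyl   [C -> C y l]
yCyl ⇒ yCylyl   [C -> C y l]
yCylyl ⇒ ylFylyl   [C -> l F]
ylFylyl ⇒ ylSpylyl   [F -> S p]
ylSpylyl ⇒ ylyCpylyl   [S -> y C]
ylyCpylyl ⇒ ylyppylyl   [C -> p]

S ⇒ yC ⇒ yCyl ⇒ yCylyl ⇒ ylFylyl ⇒ ylSpylyl ⇒ ylyCpylyl ⇒ ylyppylyl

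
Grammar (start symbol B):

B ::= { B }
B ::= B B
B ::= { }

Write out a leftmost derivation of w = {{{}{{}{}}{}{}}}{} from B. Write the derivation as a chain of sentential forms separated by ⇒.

B⇒BB⇒{B}B⇒{{B}}B⇒{{BB}}B⇒{{BBB}}B⇒{{{}BB}}B⇒{{{}BBB}}B⇒{{{}{B}BB}}B⇒{{{}{BB}BB}}B⇒{{{}{{}B}BB}}B⇒{{{}{{}{}}BB}}B⇒{{{}{{}{}}{}B}}B⇒{{{}{{}{}}{}{}}}B⇒{{{}{{}{}}{}{}}}{}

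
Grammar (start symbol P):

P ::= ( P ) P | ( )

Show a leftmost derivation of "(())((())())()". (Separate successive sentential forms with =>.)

P => (P)P => (())P => (())(P)P => (())((P)P)P => (())((())P)P => (())((())())P => (())((())())()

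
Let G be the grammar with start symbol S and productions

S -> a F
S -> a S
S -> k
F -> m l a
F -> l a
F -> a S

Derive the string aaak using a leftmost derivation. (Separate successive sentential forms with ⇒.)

S ⇒ aS   [S -> a S]
aS ⇒ aaS   [S -> a S]
aaS ⇒ aaaS   [S -> a S]
aaaS ⇒ aaak   [S -> k]

S⇒aS⇒aaS⇒aaaS⇒aaak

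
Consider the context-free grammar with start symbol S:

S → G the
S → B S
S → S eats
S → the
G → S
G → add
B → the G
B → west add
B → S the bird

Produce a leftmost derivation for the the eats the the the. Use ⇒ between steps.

S ⇒ G the ⇒ S the ⇒ G the the ⇒ S the the ⇒ G the the the ⇒ S the the the ⇒ S eats the the the ⇒ G the eats the the the ⇒ S the eats the the the ⇒ the the eats the the the

S ⇒ G the   [S → G the]
G the ⇒ S the   [G → S]
S the ⇒ G the the   [S → G the]
G the the ⇒ S the the   [G → S]
S the the ⇒ G the the the   [S → G the]
G the the the ⇒ S the the the   [G → S]
S the the the ⇒ S eats the the the   [S → S eats]
S eats the the the ⇒ G the eats the the the   [S → G the]
G the eats the the the ⇒ S the eats the the the   [G → S]
S the eats the the the ⇒ the the eats the the the   [S → the]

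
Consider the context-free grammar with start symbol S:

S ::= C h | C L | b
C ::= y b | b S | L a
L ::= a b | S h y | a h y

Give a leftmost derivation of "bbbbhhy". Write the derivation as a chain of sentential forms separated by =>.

S=>CL=>bSL=>bbL=>bbShy=>bbChhy=>bbbShhy=>bbbbhhy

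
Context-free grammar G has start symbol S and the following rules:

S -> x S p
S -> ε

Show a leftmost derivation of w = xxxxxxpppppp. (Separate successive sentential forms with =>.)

S => xSp   [S -> x S p]
xSp => xxSpp   [S -> x S p]
xxSpp => xxxSppp   [S -> x S p]
xxxSppp => xxxxSpppp   [S -> x S p]
xxxxSpppp => xxxxxSppppp   [S -> x S p]
xxxxxSppppp => xxxxxxSpppppp   [S -> x S p]
xxxxxxSpppppp => xxxxxxpppppp   [S -> ε]

S=>xSp=>xxSpp=>xxxSppp=>xxxxSpppp=>xxxxxSppppp=>xxxxxxSpppppp=>xxxxxxpppppp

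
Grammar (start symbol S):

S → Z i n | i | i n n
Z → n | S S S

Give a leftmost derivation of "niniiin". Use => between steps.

S => Zin => SSSin => ZinSSin => ninSSin => niniSin => niniiin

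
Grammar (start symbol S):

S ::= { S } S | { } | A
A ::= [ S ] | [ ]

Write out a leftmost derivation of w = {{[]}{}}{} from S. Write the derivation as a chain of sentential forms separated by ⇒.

S ⇒ {S}S   [S ::= { S } S]
{S}S ⇒ {{S}S}S   [S ::= { S } S]
{{S}S}S ⇒ {{A}S}S   [S ::= A]
{{A}S}S ⇒ {{[]}S}S   [A ::= [ ]]
{{[]}S}S ⇒ {{[]}{}}S   [S ::= { }]
{{[]}{}}S ⇒ {{[]}{}}{}   [S ::= { }]

S ⇒ {S}S ⇒ {{S}S}S ⇒ {{A}S}S ⇒ {{[]}S}S ⇒ {{[]}{}}S ⇒ {{[]}{}}{}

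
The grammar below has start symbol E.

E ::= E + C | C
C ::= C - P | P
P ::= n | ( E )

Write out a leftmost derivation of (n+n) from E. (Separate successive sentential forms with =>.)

E=>C=>P=>(E)=>(E+C)=>(C+C)=>(P+C)=>(n+C)=>(n+P)=>(n+n)

E => C   [E ::= C]
C => P   [C ::= P]
P => (E)   [P ::= ( E )]
(E) => (E+C)   [E ::= E + C]
(E+C) => (C+C)   [E ::= C]
(C+C) => (P+C)   [C ::= P]
(P+C) => (n+C)   [P ::= n]
(n+C) => (n+P)   [C ::= P]
(n+P) => (n+n)   [P ::= n]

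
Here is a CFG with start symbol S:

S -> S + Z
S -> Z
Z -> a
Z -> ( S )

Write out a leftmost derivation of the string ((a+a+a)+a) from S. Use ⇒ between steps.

S ⇒ Z ⇒ (S) ⇒ (S+Z) ⇒ (Z+Z) ⇒ ((S)+Z) ⇒ ((S+Z)+Z) ⇒ ((S+Z+Z)+Z) ⇒ ((Z+Z+Z)+Z) ⇒ ((a+Z+Z)+Z) ⇒ ((a+a+Z)+Z) ⇒ ((a+a+a)+Z) ⇒ ((a+a+a)+a)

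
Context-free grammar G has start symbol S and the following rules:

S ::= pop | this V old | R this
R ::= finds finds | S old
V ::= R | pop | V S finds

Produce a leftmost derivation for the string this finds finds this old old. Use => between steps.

S => this V old   [S ::= this V old]
this V old => this R old   [V ::= R]
this R old => this S old old   [R ::= S old]
this S old old => this R this old old   [S ::= R this]
this R this old old => this finds finds this old old   [R ::= finds finds]

S => this V old => this R old => this S old old => this R this old old => this finds finds this old old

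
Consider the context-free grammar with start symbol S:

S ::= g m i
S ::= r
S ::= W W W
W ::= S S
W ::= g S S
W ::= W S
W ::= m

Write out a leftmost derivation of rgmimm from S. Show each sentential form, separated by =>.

S => WWW => SSWW => rSWW => rgmiWW => rgmimW => rgmimm

S => WWW   [S ::= W W W]
WWW => SSWW   [W ::= S S]
SSWW => rSWW   [S ::= r]
rSWW => rgmiWW   [S ::= g m i]
rgmiWW => rgmimW   [W ::= m]
rgmimW => rgmimm   [W ::= m]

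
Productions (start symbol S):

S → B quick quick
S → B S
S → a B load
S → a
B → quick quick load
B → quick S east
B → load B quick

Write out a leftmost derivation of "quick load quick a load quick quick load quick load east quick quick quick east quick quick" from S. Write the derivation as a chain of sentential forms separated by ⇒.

S ⇒ B quick quick ⇒ quick S east quick quick ⇒ quick B quick quick east quick quick ⇒ quick load B quick quick quick east quick quick ⇒ quick load quick S east quick quick quick east quick quick ⇒ quick load quick a B load east quick quick quick east quick quick ⇒ quick load quick a load B quick load east quick quick quick east quick quick ⇒ quick load quick a load quick quick load quick load east quick quick quick east quick quick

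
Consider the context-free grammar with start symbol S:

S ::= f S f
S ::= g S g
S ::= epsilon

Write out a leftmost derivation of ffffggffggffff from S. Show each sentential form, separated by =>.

S => fSf => ffSff => fffSfff => ffffSffff => ffffgSgffff => ffffggSggffff => ffffggfSfggffff => ffffggffggffff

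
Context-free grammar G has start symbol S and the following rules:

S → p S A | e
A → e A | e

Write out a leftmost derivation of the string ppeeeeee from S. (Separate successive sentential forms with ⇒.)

S ⇒ pSA ⇒ ppSAA ⇒ ppeAA ⇒ ppeeA ⇒ ppeeeA ⇒ ppeeeeA ⇒ ppeeeeeA ⇒ ppeeeeee

S ⇒ pSA   [S → p S A]
pSA ⇒ ppSAA   [S → p S A]
ppSAA ⇒ ppeAA   [S → e]
ppeAA ⇒ ppeeA   [A → e]
ppeeA ⇒ ppeeeA   [A → e A]
ppeeeA ⇒ ppeeeeA   [A → e A]
ppeeeeA ⇒ ppeeeeeA   [A → e A]
ppeeeeeA ⇒ ppeeeeee   [A → e]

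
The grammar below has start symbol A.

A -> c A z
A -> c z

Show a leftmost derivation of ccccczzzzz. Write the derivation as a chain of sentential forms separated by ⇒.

A ⇒ cAz   [A -> c A z]
cAz ⇒ ccAzz   [A -> c A z]
ccAzz ⇒ cccAzzz   [A -> c A z]
cccAzzz ⇒ ccccAzzzz   [A -> c A z]
ccccAzzzz ⇒ ccccczzzzz   [A -> c z]

A ⇒ cAz ⇒ ccAzz ⇒ cccAzzz ⇒ ccccAzzzz ⇒ ccccczzzzz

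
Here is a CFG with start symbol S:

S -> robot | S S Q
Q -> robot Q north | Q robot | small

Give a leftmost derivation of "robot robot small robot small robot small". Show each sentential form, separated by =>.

S => S S Q => S S Q S Q => S S Q S Q S Q => robot S Q S Q S Q => robot robot Q S Q S Q => robot robot small S Q S Q => robot robot small robot Q S Q => robot robot small robot small S Q => robot robot small robot small robot Q => robot robot small robot small robot small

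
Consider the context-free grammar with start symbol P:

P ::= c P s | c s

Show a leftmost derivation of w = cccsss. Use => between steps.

P=>cPs=>ccPss=>cccsss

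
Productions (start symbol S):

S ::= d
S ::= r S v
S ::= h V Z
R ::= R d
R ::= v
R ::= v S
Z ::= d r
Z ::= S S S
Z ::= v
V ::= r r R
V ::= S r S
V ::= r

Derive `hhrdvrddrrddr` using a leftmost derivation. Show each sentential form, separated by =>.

S => hVZ => hSrSZ => hhVZrSZ => hhSrSZrSZ => hhrSvrSZrSZ => hhrdvrSZrSZ => hhrdvrdZrSZ => hhrdvrddrrSZ => hhrdvrddrrdZ => hhrdvrddrrddr

S => hVZ   [S ::= h V Z]
hVZ => hSrSZ   [V ::= S r S]
hSrSZ => hhVZrSZ   [S ::= h V Z]
hhVZrSZ => hhSrSZrSZ   [V ::= S r S]
hhSrSZrSZ => hhrSvrSZrSZ   [S ::= r S v]
hhrSvrSZrSZ => hhrdvrSZrSZ   [S ::= d]
hhrdvrSZrSZ => hhrdvrdZrSZ   [S ::= d]
hhrdvrdZrSZ => hhrdvrddrrSZ   [Z ::= d r]
hhrdvrddrrSZ => hhrdvrddrrdZ   [S ::= d]
hhrdvrddrrdZ => hhrdvrddrrddr   [Z ::= d r]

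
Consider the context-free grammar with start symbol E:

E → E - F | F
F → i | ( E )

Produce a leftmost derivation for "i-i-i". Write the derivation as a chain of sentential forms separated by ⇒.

E ⇒ E-F ⇒ E-F-F ⇒ F-F-F ⇒ i-F-F ⇒ i-i-F ⇒ i-i-i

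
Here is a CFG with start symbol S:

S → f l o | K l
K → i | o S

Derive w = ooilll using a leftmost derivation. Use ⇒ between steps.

S⇒Kl⇒oSl⇒oKll⇒ooSll⇒ooKlll⇒ooilll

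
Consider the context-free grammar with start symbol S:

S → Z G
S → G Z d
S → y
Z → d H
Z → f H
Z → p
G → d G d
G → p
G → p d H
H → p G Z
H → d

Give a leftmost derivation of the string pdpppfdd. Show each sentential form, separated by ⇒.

S ⇒ GZd ⇒ pdHZd ⇒ pdpGZZd ⇒ pdppZZd ⇒ pdpppZd ⇒ pdpppfHd ⇒ pdpppfdd

S ⇒ GZd   [S → G Z d]
GZd ⇒ pdHZd   [G → p d H]
pdHZd ⇒ pdpGZZd   [H → p G Z]
pdpGZZd ⇒ pdppZZd   [G → p]
pdppZZd ⇒ pdpppZd   [Z → p]
pdpppZd ⇒ pdpppfHd   [Z → f H]
pdpppfHd ⇒ pdpppfdd   [H → d]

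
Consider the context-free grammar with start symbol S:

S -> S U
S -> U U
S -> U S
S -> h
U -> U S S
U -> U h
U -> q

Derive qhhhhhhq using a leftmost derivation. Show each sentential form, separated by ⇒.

S ⇒ SU   [S -> S U]
SU ⇒ USU   [S -> U S]
USU ⇒ UhSU   [U -> U h]
UhSU ⇒ USShSU   [U -> U S S]
USShSU ⇒ USSSShSU   [U -> U S S]
USSSShSU ⇒ qSSSShSU   [U -> q]
qSSSShSU ⇒ qhSSShSU   [S -> h]
qhSSShSU ⇒ qhhSShSU   [S -> h]
qhhSShSU ⇒ qhhhShSU   [S -> h]
qhhhShSU ⇒ qhhhhhSU   [S -> h]
qhhhhhSU ⇒ qhhhhhhU   [S -> h]
qhhhhhhU ⇒ qhhhhhhq   [U -> q]

S ⇒ SU ⇒ USU ⇒ UhSU ⇒ USShSU ⇒ USSSShSU ⇒ qSSSShSU ⇒ qhSSShSU ⇒ qhhSShSU ⇒ qhhhShSU ⇒ qhhhhhSU ⇒ qhhhhhhU ⇒ qhhhhhhq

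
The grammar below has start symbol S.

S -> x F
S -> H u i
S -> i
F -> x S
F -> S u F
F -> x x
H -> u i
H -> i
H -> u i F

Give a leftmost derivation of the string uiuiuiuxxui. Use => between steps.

S => Hui => uiFui => uiSuFui => uiHuiuFui => uiuiuiuFui => uiuiuiuxxui

S => Hui   [S -> H u i]
Hui => uiFui   [H -> u i F]
uiFui => uiSuFui   [F -> S u F]
uiSuFui => uiHuiuFui   [S -> H u i]
uiHuiuFui => uiuiuiuFui   [H -> u i]
uiuiuiuFui => uiuiuiuxxui   [F -> x x]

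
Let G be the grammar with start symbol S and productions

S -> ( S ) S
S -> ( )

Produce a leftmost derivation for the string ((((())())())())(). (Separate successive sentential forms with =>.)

S => (S)S => ((S)S)S => (((S)S)S)S => ((((S)S)S)S)S => ((((())S)S)S)S => ((((())())S)S)S => ((((())())())S)S => ((((())())())())S => ((((())())())())()

S => (S)S   [S -> ( S ) S]
(S)S => ((S)S)S   [S -> ( S ) S]
((S)S)S => (((S)S)S)S   [S -> ( S ) S]
(((S)S)S)S => ((((S)S)S)S)S   [S -> ( S ) S]
((((S)S)S)S)S => ((((())S)S)S)S   [S -> ( )]
((((())S)S)S)S => ((((())())S)S)S   [S -> ( )]
((((())())S)S)S => ((((())())())S)S   [S -> ( )]
((((())())())S)S => ((((())())())())S   [S -> ( )]
((((())())())())S => ((((())())())())()   [S -> ( )]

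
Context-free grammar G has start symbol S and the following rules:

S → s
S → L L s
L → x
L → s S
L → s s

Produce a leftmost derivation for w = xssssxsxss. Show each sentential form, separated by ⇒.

S ⇒ LLs   [S → L L s]
LLs ⇒ xLs   [L → x]
xLs ⇒ xsSs   [L → s S]
xsSs ⇒ xsLLss   [S → L L s]
xsLLss ⇒ xssSLss   [L → s S]
xssSLss ⇒ xssLLsLss   [S → L L s]
xssLLsLss ⇒ xsssSLsLss   [L → s S]
xsssSLsLss ⇒ xssssLsLss   [S → s]
xssssLsLss ⇒ xssssxsLss   [L → x]
xssssxsLss ⇒ xssssxsxss   [L → x]

S ⇒ LLs ⇒ xLs ⇒ xsSs ⇒ xsLLss ⇒ xssSLss ⇒ xssLLsLss ⇒ xsssSLsLss ⇒ xssssLsLss ⇒ xssssxsLss ⇒ xssssxsxss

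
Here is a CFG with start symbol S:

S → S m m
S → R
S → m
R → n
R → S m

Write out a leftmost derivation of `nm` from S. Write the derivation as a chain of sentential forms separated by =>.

S => R => Sm => Rm => nm

S => R   [S → R]
R => Sm   [R → S m]
Sm => Rm   [S → R]
Rm => nm   [R → n]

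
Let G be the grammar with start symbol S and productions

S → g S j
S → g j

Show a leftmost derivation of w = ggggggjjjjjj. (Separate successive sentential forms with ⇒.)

S ⇒ gSj ⇒ ggSjj ⇒ gggSjjj ⇒ ggggSjjjj ⇒ gggggSjjjjj ⇒ ggggggjjjjjj

S ⇒ gSj   [S → g S j]
gSj ⇒ ggSjj   [S → g S j]
ggSjj ⇒ gggSjjj   [S → g S j]
gggSjjj ⇒ ggggSjjjj   [S → g S j]
ggggSjjjj ⇒ gggggSjjjjj   [S → g S j]
gggggSjjjjj ⇒ ggggggjjjjjj   [S → g j]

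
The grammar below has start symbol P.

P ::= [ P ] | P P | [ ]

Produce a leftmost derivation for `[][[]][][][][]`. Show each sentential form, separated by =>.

P => PP => []P => []PP => []PPP => []PPPP => []PPPPP => [][P]PPPP => [][[]]PPPP => [][[]][]PPP => [][[]][][]PP => [][[]][][][]P => [][[]][][][][]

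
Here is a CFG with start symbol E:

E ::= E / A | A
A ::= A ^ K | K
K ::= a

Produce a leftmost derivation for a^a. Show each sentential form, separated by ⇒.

E⇒A⇒A^K⇒K^K⇒a^K⇒a^a

E ⇒ A   [E ::= A]
A ⇒ A^K   [A ::= A ^ K]
A^K ⇒ K^K   [A ::= K]
K^K ⇒ a^K   [K ::= a]
a^K ⇒ a^a   [K ::= a]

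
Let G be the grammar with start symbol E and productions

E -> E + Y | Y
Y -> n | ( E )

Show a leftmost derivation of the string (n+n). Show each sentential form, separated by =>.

E=>Y=>(E)=>(E+Y)=>(Y+Y)=>(n+Y)=>(n+n)

E => Y   [E -> Y]
Y => (E)   [Y -> ( E )]
(E) => (E+Y)   [E -> E + Y]
(E+Y) => (Y+Y)   [E -> Y]
(Y+Y) => (n+Y)   [Y -> n]
(n+Y) => (n+n)   [Y -> n]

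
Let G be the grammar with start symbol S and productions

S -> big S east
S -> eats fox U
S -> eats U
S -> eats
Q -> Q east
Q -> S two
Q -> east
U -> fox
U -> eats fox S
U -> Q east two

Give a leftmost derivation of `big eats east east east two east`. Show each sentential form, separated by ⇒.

S ⇒ big S east   [S -> big S east]
big S east ⇒ big eats U east   [S -> eats U]
big eats U east ⇒ big eats Q east two east   [U -> Q east two]
big eats Q east two east ⇒ big eats Q east east two east   [Q -> Q east]
big eats Q east east two east ⇒ big eats east east east two east   [Q -> east]

S ⇒ big S east ⇒ big eats U east ⇒ big eats Q east two east ⇒ big eats Q east east two east ⇒ big eats east east east two east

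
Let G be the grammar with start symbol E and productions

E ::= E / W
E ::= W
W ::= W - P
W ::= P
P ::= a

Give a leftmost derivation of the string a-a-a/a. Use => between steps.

E => E/W   [E ::= E / W]
E/W => W/W   [E ::= W]
W/W => W-P/W   [W ::= W - P]
W-P/W => W-P-P/W   [W ::= W - P]
W-P-P/W => P-P-P/W   [W ::= P]
P-P-P/W => a-P-P/W   [P ::= a]
a-P-P/W => a-a-P/W   [P ::= a]
a-a-P/W => a-a-a/W   [P ::= a]
a-a-a/W => a-a-a/P   [W ::= P]
a-a-a/P => a-a-a/a   [P ::= a]

E=>E/W=>W/W=>W-P/W=>W-P-P/W=>P-P-P/W=>a-P-P/W=>a-a-P/W=>a-a-a/W=>a-a-a/P=>a-a-a/a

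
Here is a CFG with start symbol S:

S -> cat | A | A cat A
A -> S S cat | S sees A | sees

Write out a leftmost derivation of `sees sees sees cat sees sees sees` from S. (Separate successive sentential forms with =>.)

S => A cat A   [S -> A cat A]
A cat A => S sees A cat A   [A -> S sees A]
S sees A cat A => A sees A cat A   [S -> A]
A sees A cat A => sees sees A cat A   [A -> sees]
sees sees A cat A => sees sees sees cat A   [A -> sees]
sees sees sees cat A => sees sees sees cat S sees A   [A -> S sees A]
sees sees sees cat S sees A => sees sees sees cat A sees A   [S -> A]
sees sees sees cat A sees A => sees sees sees cat sees sees A   [A -> sees]
sees sees sees cat sees sees A => sees sees sees cat sees sees sees   [A -> sees]

S => A cat A => S sees A cat A => A sees A cat A => sees sees A cat A => sees sees sees cat A => sees sees sees cat S sees A => sees sees sees cat A sees A => sees sees sees cat sees sees A => sees sees sees cat sees sees sees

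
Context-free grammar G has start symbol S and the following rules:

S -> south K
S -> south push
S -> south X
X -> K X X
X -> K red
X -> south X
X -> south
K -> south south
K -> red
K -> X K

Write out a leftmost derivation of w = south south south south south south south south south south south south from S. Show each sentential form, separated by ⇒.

S ⇒ south K   [S -> south K]
south K ⇒ south X K   [K -> X K]
south X K ⇒ south K X X K   [X -> K X X]
south K X X K ⇒ south X K X X K   [K -> X K]
south X K X X K ⇒ south south K X X K   [X -> south]
south south K X X K ⇒ south south south south X X K   [K -> south south]
south south south south X X K ⇒ south south south south K X X X K   [X -> K X X]
south south south south K X X X K ⇒ south south south south X K X X X K   [K -> X K]
south south south south X K X X X K ⇒ south south south south south K X X X K   [X -> south]
south south south south south K X X X K ⇒ south south south south south south south X X X K   [K -> south south]
south south south south south south south X X X K ⇒ south south south south south south south south X X K   [X -> south]
south south south south south south south south X X K ⇒ south south south south south south south south south X K   [X -> south]
south south south south south south south south south X K ⇒ south south south south south south south south south south K   [X -> south]
south south south south south south south south south south K ⇒ south south south south south south south south south south south south   [K -> south south]

S ⇒ south K ⇒ south X K ⇒ south K X X K ⇒ south X K X X K ⇒ south south K X X K ⇒ south south south south X X K ⇒ south south south south K X X X K ⇒ south south south south X K X X X K ⇒ south south south south south K X X X K ⇒ south south south south south south south X X X K ⇒ south south south south south south south south X X K ⇒ south south south south south south south south south X K ⇒ south south south south south south south south south south K ⇒ south south south south south south south south south south south south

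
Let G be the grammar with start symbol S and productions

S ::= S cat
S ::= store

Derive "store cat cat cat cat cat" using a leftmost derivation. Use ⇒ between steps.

S ⇒ S cat ⇒ S cat cat ⇒ S cat cat cat ⇒ S cat cat cat cat ⇒ S cat cat cat cat cat ⇒ store cat cat cat cat cat

S ⇒ S cat   [S ::= S cat]
S cat ⇒ S cat cat   [S ::= S cat]
S cat cat ⇒ S cat cat cat   [S ::= S cat]
S cat cat cat ⇒ S cat cat cat cat   [S ::= S cat]
S cat cat cat cat ⇒ S cat cat cat cat cat   [S ::= S cat]
S cat cat cat cat cat ⇒ store cat cat cat cat cat   [S ::= store]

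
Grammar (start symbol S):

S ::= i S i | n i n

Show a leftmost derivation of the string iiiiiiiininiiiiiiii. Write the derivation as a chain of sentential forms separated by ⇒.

S ⇒ iSi   [S ::= i S i]
iSi ⇒ iiSii   [S ::= i S i]
iiSii ⇒ iiiSiii   [S ::= i S i]
iiiSiii ⇒ iiiiSiiii   [S ::= i S i]
iiiiSiiii ⇒ iiiiiSiiiii   [S ::= i S i]
iiiiiSiiiii ⇒ iiiiiiSiiiiii   [S ::= i S i]
iiiiiiSiiiiii ⇒ iiiiiiiSiiiiiii   [S ::= i S i]
iiiiiiiSiiiiiii ⇒ iiiiiiiiSiiiiiiii   [S ::= i S i]
iiiiiiiiSiiiiiiii ⇒ iiiiiiiininiiiiiiii   [S ::= n i n]

S⇒iSi⇒iiSii⇒iiiSiii⇒iiiiSiiii⇒iiiiiSiiiii⇒iiiiiiSiiiiii⇒iiiiiiiSiiiiiii⇒iiiiiiiiSiiiiiiii⇒iiiiiiiininiiiiiiii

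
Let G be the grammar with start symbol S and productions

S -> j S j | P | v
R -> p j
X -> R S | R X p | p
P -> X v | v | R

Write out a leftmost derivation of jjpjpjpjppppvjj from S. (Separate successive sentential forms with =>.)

S => jSj => jjSjj => jjPjj => jjXvjj => jjRXpvjj => jjpjXpvjj => jjpjRXppvjj => jjpjpjXppvjj => jjpjpjRXpppvjj => jjpjpjpjXpppvjj => jjpjpjpjppppvjj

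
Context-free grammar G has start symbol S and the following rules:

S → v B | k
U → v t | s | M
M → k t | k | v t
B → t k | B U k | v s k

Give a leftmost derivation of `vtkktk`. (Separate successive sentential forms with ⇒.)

S ⇒ vB   [S → v B]
vB ⇒ vBUk   [B → B U k]
vBUk ⇒ vtkUk   [B → t k]
vtkUk ⇒ vtkMk   [U → M]
vtkMk ⇒ vtkktk   [M → k t]

S⇒vB⇒vBUk⇒vtkUk⇒vtkMk⇒vtkktk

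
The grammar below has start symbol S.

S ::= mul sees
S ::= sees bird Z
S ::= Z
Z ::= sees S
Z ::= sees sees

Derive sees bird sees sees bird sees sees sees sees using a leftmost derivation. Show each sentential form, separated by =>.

S => sees bird Z => sees bird sees S => sees bird sees sees bird Z => sees bird sees sees bird sees S => sees bird sees sees bird sees Z => sees bird sees sees bird sees sees S => sees bird sees sees bird sees sees Z => sees bird sees sees bird sees sees sees sees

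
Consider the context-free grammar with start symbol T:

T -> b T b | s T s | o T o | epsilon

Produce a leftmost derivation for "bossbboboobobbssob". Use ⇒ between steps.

T⇒bTb⇒boTob⇒bosTsob⇒bossTssob⇒bossbTbssob⇒bossbbTbbssob⇒bossbboTobbssob⇒bossbbobTbobbssob⇒bossbboboTobobbssob⇒bossbboboobobbssob

T ⇒ bTb   [T -> b T b]
bTb ⇒ boTob   [T -> o T o]
boTob ⇒ bosTsob   [T -> s T s]
bosTsob ⇒ bossTssob   [T -> s T s]
bossTssob ⇒ bossbTbssob   [T -> b T b]
bossbTbssob ⇒ bossbbTbbssob   [T -> b T b]
bossbbTbbssob ⇒ bossbboTobbssob   [T -> o T o]
bossbboTobbssob ⇒ bossbbobTbobbssob   [T -> b T b]
bossbbobTbobbssob ⇒ bossbboboTobobbssob   [T -> o T o]
bossbboboTobobbssob ⇒ bossbboboobobbssob   [T -> epsilon]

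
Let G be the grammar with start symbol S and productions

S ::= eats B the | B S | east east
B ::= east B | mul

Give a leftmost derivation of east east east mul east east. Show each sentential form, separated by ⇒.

S ⇒ B S ⇒ east B S ⇒ east east B S ⇒ east east east B S ⇒ east east east mul S ⇒ east east east mul east east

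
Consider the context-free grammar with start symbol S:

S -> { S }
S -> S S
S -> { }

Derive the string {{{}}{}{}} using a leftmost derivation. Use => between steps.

S => {S} => {SS} => {{S}S} => {{{}}S} => {{{}}SS} => {{{}}{}S} => {{{}}{}{}}

S => {S}   [S -> { S }]
{S} => {SS}   [S -> S S]
{SS} => {{S}S}   [S -> { S }]
{{S}S} => {{{}}S}   [S -> { }]
{{{}}S} => {{{}}SS}   [S -> S S]
{{{}}SS} => {{{}}{}S}   [S -> { }]
{{{}}{}S} => {{{}}{}{}}   [S -> { }]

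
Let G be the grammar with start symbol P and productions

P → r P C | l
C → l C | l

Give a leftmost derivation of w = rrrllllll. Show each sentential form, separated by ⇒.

P ⇒ rPC   [P → r P C]
rPC ⇒ rrPCC   [P → r P C]
rrPCC ⇒ rrrPCCC   [P → r P C]
rrrPCCC ⇒ rrrlCCC   [P → l]
rrrlCCC ⇒ rrrllCC   [C → l]
rrrllCC ⇒ rrrlllCC   [C → l C]
rrrlllCC ⇒ rrrllllCC   [C → l C]
rrrllllCC ⇒ rrrlllllC   [C → l]
rrrlllllC ⇒ rrrllllll   [C → l]

P⇒rPC⇒rrPCC⇒rrrPCCC⇒rrrlCCC⇒rrrllCC⇒rrrlllCC⇒rrrllllCC⇒rrrlllllC⇒rrrllllll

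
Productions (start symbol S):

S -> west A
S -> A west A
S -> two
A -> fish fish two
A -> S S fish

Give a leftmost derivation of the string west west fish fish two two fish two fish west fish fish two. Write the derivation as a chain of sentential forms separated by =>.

S => A west A => S S fish west A => west A S fish west A => west S S fish S fish west A => west west A S fish S fish west A => west west fish fish two S fish S fish west A => west west fish fish two two fish S fish west A => west west fish fish two two fish two fish west A => west west fish fish two two fish two fish west fish fish two

S => A west A   [S -> A west A]
A west A => S S fish west A   [A -> S S fish]
S S fish west A => west A S fish west A   [S -> west A]
west A S fish west A => west S S fish S fish west A   [A -> S S fish]
west S S fish S fish west A => west west A S fish S fish west A   [S -> west A]
west west A S fish S fish west A => west west fish fish two S fish S fish west A   [A -> fish fish two]
west west fish fish two S fish S fish west A => west west fish fish two two fish S fish west A   [S -> two]
west west fish fish two two fish S fish west A => west west fish fish two two fish two fish west A   [S -> two]
west west fish fish two two fish two fish west A => west west fish fish two two fish two fish west fish fish two   [A -> fish fish two]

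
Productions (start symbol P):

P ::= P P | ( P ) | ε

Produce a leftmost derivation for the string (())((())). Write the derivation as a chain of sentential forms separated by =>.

P=>PP=>(P)P=>((P))P=>(())P=>(())PP=>(())(P)P=>(())(PP)P=>(())((P)P)P=>(())(((P))P)P=>(())((())P)P=>(())((()))P=>(())((()))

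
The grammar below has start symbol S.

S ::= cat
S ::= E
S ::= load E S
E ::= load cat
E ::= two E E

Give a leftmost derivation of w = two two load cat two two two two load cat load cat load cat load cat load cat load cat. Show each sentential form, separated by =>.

S => E => two E E => two two E E E => two two load cat E E => two two load cat two E E E => two two load cat two two E E E E => two two load cat two two two E E E E E => two two load cat two two two two E E E E E E => two two load cat two two two two load cat E E E E E => two two load cat two two two two load cat load cat E E E E => two two load cat two two two two load cat load cat load cat E E E => two two load cat two two two two load cat load cat load cat load cat E E => two two load cat two two two two load cat load cat load cat load cat load cat E => two two load cat two two two two load cat load cat load cat load cat load cat load cat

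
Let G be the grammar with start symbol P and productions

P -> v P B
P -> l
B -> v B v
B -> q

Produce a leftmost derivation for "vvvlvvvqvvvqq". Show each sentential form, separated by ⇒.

P⇒vPB⇒vvPBB⇒vvvPBBB⇒vvvlBBB⇒vvvlvBvBB⇒vvvlvvBvvBB⇒vvvlvvvBvvvBB⇒vvvlvvvqvvvBB⇒vvvlvvvqvvvqB⇒vvvlvvvqvvvqq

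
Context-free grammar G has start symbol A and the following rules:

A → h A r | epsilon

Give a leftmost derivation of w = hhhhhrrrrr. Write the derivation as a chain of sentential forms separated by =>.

A => hAr => hhArr => hhhArrr => hhhhArrrr => hhhhhArrrrr => hhhhhrrrrr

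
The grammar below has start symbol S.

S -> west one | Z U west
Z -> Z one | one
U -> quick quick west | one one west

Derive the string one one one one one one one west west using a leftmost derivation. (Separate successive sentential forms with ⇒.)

S ⇒ Z U west   [S -> Z U west]
Z U west ⇒ Z one U west   [Z -> Z one]
Z one U west ⇒ Z one one U west   [Z -> Z one]
Z one one U west ⇒ Z one one one U west   [Z -> Z one]
Z one one one U west ⇒ Z one one one one U west   [Z -> Z one]
Z one one one one U west ⇒ one one one one one U west   [Z -> one]
one one one one one U west ⇒ one one one one one one one west west   [U -> one one west]

S ⇒ Z U west ⇒ Z one U west ⇒ Z one one U west ⇒ Z one one one U west ⇒ Z one one one one U west ⇒ one one one one one U west ⇒ one one one one one one one west west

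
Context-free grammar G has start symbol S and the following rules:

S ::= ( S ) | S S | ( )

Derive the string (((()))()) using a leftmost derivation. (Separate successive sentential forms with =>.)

S => (S)   [S ::= ( S )]
(S) => (SS)   [S ::= S S]
(SS) => ((S)S)   [S ::= ( S )]
((S)S) => (((S))S)   [S ::= ( S )]
(((S))S) => (((()))S)   [S ::= ( )]
(((()))S) => (((()))())   [S ::= ( )]

S => (S) => (SS) => ((S)S) => (((S))S) => (((()))S) => (((()))())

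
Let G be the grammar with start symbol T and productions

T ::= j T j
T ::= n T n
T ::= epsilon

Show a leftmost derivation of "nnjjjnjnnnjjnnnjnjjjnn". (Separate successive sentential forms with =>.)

T=>nTn=>nnTnn=>nnjTjnn=>nnjjTjjnn=>nnjjjTjjjnn=>nnjjjnTnjjjnn=>nnjjjnjTjnjjjnn=>nnjjjnjnTnjnjjjnn=>nnjjjnjnnTnnjnjjjnn=>nnjjjnjnnnTnnnjnjjjnn=>nnjjjnjnnnjTjnnnjnjjjnn=>nnjjjnjnnnjjnnnjnjjjnn

T => nTn   [T ::= n T n]
nTn => nnTnn   [T ::= n T n]
nnTnn => nnjTjnn   [T ::= j T j]
nnjTjnn => nnjjTjjnn   [T ::= j T j]
nnjjTjjnn => nnjjjTjjjnn   [T ::= j T j]
nnjjjTjjjnn => nnjjjnTnjjjnn   [T ::= n T n]
nnjjjnTnjjjnn => nnjjjnjTjnjjjnn   [T ::= j T j]
nnjjjnjTjnjjjnn => nnjjjnjnTnjnjjjnn   [T ::= n T n]
nnjjjnjnTnjnjjjnn => nnjjjnjnnTnnjnjjjnn   [T ::= n T n]
nnjjjnjnnTnnjnjjjnn => nnjjjnjnnnTnnnjnjjjnn   [T ::= n T n]
nnjjjnjnnnTnnnjnjjjnn => nnjjjnjnnnjTjnnnjnjjjnn   [T ::= j T j]
nnjjjnjnnnjTjnnnjnjjjnn => nnjjjnjnnnjjnnnjnjjjnn   [T ::= epsilon]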